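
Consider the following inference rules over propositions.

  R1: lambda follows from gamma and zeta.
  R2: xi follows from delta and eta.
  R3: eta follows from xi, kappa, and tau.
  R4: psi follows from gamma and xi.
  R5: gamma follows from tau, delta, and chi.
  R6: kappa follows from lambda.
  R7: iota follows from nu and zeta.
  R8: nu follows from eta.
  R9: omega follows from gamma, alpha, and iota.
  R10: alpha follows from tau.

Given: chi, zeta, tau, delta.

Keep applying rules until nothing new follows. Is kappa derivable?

Yes

From tau, delta, and chi, R5 gives gamma.
From gamma and zeta, R1 gives lambda.
From lambda, R6 gives kappa.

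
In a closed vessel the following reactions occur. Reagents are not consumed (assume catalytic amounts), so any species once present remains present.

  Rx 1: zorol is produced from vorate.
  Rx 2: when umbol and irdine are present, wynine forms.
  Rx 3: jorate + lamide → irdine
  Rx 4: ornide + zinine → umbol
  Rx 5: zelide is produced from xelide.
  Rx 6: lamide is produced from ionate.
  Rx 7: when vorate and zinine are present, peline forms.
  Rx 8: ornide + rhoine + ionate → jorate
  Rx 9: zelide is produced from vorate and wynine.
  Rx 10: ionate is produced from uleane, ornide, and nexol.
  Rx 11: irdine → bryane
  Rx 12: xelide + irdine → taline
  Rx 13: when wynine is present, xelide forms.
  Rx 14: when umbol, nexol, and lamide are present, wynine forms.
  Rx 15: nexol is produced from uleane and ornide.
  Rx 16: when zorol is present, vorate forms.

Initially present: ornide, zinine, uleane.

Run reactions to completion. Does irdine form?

No

irdine would need jorate and lamide (Rx 3), but jorate never forms.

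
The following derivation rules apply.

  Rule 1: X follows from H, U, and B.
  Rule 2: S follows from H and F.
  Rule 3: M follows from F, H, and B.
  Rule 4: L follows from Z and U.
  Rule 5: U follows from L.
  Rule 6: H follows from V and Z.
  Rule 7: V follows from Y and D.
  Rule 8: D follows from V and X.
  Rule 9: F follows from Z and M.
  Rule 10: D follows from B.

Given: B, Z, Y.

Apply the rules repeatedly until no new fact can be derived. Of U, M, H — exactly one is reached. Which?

H

From B, Rule 10 gives D.
From Y and D, Rule 7 gives V.
V and Z hold, so H follows (Rule 6).
M would need F, H, and B (Rule 3), but F is never established. U would need L (Rule 5), but L is never established.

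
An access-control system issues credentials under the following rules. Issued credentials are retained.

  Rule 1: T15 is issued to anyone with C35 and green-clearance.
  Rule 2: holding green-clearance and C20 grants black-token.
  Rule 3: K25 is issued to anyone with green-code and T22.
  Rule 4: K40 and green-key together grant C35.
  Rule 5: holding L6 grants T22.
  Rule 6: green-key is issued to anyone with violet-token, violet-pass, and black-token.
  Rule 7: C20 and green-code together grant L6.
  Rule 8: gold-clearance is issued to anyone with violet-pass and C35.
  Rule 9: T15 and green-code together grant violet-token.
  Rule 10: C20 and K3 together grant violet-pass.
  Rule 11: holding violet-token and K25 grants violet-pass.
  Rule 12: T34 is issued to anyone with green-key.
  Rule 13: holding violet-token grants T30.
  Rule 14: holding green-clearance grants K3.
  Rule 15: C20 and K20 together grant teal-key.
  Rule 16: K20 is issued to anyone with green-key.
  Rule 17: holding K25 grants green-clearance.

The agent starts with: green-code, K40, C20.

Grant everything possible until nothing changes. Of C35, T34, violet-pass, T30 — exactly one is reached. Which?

Holding C20 and green-code grants L6 (Rule 7).
Holding L6 grants T22 (Rule 5).
Holding green-code and T22 grants K25 (Rule 3).
Holding K25 grants green-clearance (Rule 17).
Holding green-clearance grants K3 (Rule 14).
Holding C20 and K3 grants violet-pass (Rule 10).
T30 would need violet-token (Rule 13), but violet-token is never granted. T34 would need green-key (Rule 12), but green-key is never granted. C35 would need K40 and green-key (Rule 4), but green-key is never granted.

violet-pass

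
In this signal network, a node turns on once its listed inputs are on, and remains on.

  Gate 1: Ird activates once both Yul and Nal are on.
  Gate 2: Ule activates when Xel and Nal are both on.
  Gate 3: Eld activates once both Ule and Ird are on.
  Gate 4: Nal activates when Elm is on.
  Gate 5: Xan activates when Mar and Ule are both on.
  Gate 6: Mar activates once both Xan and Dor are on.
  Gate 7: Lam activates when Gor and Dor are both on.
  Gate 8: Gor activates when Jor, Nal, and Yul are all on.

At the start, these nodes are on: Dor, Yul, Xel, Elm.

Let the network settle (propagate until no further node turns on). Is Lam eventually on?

Lam would need Gor and Dor (Gate 7), but Gor never turns on.

No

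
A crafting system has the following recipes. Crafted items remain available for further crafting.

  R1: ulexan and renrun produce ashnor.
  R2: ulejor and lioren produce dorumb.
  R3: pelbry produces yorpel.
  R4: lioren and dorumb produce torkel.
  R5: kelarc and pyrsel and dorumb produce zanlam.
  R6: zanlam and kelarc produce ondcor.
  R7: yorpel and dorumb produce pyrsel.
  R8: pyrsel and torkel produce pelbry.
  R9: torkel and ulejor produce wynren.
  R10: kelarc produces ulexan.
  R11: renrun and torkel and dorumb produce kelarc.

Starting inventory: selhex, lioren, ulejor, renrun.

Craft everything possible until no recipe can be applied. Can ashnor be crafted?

Yes

Using R2, ulejor and lioren make dorumb.
lioren and dorumb → torkel (R4).
Using R11, renrun, torkel, and dorumb make kelarc.
kelarc → ulexan (R10).
ulexan and renrun → ashnor (R1).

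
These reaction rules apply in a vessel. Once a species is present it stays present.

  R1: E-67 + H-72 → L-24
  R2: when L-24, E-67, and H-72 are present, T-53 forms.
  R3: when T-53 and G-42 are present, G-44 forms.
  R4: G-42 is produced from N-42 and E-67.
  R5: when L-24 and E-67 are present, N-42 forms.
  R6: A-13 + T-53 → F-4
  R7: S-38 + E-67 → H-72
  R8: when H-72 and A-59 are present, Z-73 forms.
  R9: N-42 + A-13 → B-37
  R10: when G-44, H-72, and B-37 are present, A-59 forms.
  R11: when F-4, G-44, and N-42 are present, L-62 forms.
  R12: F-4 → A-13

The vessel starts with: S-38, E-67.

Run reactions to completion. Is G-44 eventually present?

S-38 and E-67 present → H-72 forms (R7).
E-67 and H-72 present → L-24 forms (R1).
L-24, E-67, and H-72 present → T-53 forms (R2).
L-24 and E-67 present → N-42 forms (R5).
N-42 and E-67 present → G-42 forms (R4).
T-53 and G-42 present → G-44 forms (R3).

Yes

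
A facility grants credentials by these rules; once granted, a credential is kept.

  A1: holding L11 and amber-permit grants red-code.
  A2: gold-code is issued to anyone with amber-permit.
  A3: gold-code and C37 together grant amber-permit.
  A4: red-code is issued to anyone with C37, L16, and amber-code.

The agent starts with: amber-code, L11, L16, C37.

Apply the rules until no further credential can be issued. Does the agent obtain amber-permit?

amber-permit would need gold-code and C37 (A3), but gold-code is never granted.

No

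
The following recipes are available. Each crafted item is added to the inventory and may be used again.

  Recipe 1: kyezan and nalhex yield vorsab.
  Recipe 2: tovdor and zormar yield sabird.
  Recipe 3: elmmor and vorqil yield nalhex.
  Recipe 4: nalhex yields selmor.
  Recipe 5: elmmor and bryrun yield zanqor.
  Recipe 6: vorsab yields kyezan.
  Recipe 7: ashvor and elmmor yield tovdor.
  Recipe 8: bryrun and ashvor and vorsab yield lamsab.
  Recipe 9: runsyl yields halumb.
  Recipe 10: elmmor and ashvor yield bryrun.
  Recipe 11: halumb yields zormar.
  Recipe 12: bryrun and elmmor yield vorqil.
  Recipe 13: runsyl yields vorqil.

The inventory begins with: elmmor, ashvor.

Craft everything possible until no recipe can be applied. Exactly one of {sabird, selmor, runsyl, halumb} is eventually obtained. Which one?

selmor

elmmor and ashvor → bryrun (Recipe 10).
bryrun and elmmor → vorqil (Recipe 12).
Using Recipe 3, elmmor and vorqil make nalhex.
nalhex → selmor (Recipe 4).
halumb would need runsyl (Recipe 9), but runsyl is never obtained. sabird would need tovdor and zormar (Recipe 2), but zormar is never obtained. No rule produces runsyl, and it is not given.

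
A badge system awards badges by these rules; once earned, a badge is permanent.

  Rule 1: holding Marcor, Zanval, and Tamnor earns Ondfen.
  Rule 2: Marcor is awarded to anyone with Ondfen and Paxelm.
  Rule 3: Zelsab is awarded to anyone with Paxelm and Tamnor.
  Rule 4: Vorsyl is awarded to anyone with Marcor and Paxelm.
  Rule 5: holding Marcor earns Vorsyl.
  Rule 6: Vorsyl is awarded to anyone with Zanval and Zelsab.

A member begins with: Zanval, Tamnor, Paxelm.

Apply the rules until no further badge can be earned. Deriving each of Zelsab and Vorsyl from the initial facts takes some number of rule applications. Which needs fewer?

Zelsab

Zelsab: With Paxelm and Tamnor, Zelsab is earned (Rule 3). [1 rule application]
Vorsyl: With Paxelm and Tamnor, Zelsab is earned (Rule 3). With Zanval and Zelsab, Vorsyl is earned (Rule 6). [2 rule applications]
Zelsab needs fewer.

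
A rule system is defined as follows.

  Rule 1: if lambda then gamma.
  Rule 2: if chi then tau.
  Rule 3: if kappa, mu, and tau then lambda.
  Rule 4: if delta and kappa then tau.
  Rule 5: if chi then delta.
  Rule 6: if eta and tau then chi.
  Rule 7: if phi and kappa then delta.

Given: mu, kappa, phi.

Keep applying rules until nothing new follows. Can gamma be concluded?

From phi and kappa, Rule 7 gives delta.
delta and kappa hold, so tau follows (Rule 4).
kappa, mu, and tau hold, so lambda follows (Rule 3).
lambda holds, so gamma follows (Rule 1).

Yes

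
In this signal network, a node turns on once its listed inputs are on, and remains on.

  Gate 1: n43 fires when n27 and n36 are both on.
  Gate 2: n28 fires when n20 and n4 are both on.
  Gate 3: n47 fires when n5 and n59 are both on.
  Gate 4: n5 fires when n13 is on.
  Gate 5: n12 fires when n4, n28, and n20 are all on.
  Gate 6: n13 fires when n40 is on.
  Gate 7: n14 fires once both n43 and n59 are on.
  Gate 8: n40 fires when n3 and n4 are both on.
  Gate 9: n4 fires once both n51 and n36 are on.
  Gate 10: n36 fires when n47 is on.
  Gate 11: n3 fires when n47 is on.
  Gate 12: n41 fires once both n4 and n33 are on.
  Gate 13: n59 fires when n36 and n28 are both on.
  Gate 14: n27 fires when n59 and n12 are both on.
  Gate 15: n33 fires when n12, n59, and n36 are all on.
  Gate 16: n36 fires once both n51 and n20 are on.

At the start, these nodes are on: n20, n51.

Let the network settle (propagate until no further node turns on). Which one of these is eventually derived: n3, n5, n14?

n51 and n20 are on, so n36 fires (Gate 16).
n51 and n36 are on, so n4 fires (Gate 9).
Gate 2: n20 and n4 on → n28 on.
Gate 5: n4, n28, and n20 on → n12 on.
n36 and n28 are on, so n59 fires (Gate 13).
n59 and n12 are on, so n27 fires (Gate 14).
Gate 1: n27 and n36 on → n43 on.
Gate 7: n43 and n59 on → n14 on.
n3 would need n47 (Gate 11), but n47 never turns on. n5 would need n13 (Gate 4), but n13 never turns on.

n14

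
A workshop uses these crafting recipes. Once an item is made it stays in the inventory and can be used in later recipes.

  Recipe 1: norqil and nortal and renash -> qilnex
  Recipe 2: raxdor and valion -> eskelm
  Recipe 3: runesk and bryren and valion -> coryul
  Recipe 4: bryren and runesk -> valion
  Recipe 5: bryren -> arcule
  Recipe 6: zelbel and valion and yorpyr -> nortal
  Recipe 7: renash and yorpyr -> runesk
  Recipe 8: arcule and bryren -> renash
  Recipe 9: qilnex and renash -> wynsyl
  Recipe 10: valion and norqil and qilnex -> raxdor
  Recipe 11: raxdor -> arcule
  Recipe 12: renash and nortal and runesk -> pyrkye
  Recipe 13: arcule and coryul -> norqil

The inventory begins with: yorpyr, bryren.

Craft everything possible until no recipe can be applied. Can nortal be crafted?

No

nortal would need zelbel, valion, and yorpyr (Recipe 6), but zelbel is never obtained.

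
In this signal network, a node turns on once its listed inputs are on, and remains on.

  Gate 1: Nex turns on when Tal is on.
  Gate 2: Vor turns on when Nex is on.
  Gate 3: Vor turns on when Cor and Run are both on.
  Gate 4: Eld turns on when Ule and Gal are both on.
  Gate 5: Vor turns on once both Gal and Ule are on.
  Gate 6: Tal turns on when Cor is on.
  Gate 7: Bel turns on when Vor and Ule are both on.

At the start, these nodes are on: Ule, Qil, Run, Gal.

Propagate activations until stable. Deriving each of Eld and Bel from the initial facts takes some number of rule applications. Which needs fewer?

Eld: Gate 4: Ule and Gal on → Eld on. [1 rule application]
Bel: Gal and Ule are on, so Vor turns on (Gate 5). Gate 7: Vor and Ule on → Bel on. [2 rule applications]
Eld needs fewer.

Eld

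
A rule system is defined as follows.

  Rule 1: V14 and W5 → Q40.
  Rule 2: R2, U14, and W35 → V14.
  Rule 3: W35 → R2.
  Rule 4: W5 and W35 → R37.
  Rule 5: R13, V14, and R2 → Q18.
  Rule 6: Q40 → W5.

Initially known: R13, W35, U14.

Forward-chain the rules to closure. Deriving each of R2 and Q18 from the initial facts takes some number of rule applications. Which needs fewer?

R2: W35 holds, so R2 follows (Rule 3). [1 rule application]
Q18: W35 holds, so R2 follows (Rule 3). From R2, U14, and W35, Rule 2 gives V14. From R13, V14, and R2, Rule 5 gives Q18. [3 rule applications]
R2 needs fewer.

R2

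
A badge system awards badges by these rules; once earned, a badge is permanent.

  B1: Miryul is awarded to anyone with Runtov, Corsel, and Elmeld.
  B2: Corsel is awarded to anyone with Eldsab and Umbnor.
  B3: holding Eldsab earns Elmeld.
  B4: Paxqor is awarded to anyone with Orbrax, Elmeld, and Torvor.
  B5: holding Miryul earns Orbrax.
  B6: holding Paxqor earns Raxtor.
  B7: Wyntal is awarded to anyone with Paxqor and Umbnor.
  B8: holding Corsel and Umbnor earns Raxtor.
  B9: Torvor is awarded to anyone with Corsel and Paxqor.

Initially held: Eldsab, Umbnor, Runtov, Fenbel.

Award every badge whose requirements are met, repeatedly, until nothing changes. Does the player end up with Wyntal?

Wyntal would need Paxqor and Umbnor (B7), but Paxqor is never earned.

No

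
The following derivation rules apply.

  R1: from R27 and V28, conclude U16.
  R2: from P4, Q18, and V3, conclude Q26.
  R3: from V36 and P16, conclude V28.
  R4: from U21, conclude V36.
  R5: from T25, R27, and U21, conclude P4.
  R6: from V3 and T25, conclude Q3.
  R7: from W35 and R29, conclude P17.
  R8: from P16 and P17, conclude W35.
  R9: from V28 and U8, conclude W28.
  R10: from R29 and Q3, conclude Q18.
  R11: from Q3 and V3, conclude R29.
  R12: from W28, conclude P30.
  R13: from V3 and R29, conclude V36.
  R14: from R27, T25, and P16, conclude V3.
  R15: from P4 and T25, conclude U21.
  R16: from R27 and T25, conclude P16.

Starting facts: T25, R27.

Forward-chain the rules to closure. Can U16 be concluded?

Yes

R27 and T25 hold, so P16 follows (R16).
R27, T25, and P16 hold, so V3 follows (R14).
V3 and T25 hold, so Q3 follows (R6).
From Q3 and V3, R11 gives R29.
From V3 and R29, R13 gives V36.
From V36 and P16, R3 gives V28.
From R27 and V28, R1 gives U16.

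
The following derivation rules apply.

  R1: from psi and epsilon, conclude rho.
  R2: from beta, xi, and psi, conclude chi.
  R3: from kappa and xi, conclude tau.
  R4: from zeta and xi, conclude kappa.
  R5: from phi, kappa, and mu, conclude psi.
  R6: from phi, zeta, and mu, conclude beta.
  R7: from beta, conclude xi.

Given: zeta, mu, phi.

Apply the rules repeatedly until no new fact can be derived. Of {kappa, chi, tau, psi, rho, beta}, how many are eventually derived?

From phi, zeta, and mu, R6 gives beta.
beta holds, so xi follows (R7).
zeta and xi hold, so kappa follows (R4).
From kappa and xi, R3 gives tau.
phi, kappa, and mu hold, so psi follows (R5).
beta, xi, and psi hold, so chi follows (R2).
kappa: reached.
chi: reached.
tau: reached.
psi: reached.
rho would need psi and epsilon (R1), but epsilon is never established.
beta: reached.
Reached: kappa, chi, tau, psi, and beta — 5 of the 6.

5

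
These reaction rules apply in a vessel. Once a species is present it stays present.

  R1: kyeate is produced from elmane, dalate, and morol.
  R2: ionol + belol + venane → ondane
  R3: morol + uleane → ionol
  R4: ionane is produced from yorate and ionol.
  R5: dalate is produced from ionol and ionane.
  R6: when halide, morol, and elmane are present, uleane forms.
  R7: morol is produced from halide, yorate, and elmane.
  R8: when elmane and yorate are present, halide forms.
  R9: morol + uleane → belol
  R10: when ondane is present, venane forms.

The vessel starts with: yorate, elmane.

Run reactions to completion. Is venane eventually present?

No

venane would need ondane (R10), but ondane never forms.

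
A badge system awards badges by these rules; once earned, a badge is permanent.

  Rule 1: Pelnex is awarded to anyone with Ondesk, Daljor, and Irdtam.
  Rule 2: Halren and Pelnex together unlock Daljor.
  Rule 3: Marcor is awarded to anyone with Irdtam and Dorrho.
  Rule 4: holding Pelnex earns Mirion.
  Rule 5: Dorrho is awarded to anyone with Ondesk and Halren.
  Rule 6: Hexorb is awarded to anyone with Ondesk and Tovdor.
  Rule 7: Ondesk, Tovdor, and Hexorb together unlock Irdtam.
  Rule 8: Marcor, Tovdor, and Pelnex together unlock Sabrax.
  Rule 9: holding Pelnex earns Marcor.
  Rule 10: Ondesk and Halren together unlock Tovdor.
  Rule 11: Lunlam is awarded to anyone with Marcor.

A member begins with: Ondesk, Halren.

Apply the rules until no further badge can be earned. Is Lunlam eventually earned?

With Ondesk and Halren, Dorrho is earned (Rule 5).
With Ondesk and Halren, Tovdor is earned (Rule 10).
With Ondesk and Tovdor, Hexorb is earned (Rule 6).
With Ondesk, Tovdor, and Hexorb, Irdtam is earned (Rule 7).
With Irdtam and Dorrho, Marcor is earned (Rule 3).
With Marcor, Lunlam is earned (Rule 11).

Yes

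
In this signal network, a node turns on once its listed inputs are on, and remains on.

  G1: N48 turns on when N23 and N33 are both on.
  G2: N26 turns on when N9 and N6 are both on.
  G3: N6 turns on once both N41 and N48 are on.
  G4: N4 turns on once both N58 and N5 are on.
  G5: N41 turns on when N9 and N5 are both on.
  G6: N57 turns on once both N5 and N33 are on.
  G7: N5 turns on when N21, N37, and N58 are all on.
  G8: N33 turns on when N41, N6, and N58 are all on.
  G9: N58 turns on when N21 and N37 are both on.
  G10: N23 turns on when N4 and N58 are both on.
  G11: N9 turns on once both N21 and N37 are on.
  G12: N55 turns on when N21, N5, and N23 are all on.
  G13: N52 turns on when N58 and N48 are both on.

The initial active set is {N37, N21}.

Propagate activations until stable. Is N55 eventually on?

G9: N21 and N37 on → N58 on.
G7: N21, N37, and N58 on → N5 on.
G4: N58 and N5 on → N4 on.
G10: N4 and N58 on → N23 on.
G12: N21, N5, and N23 on → N55 on.

Yes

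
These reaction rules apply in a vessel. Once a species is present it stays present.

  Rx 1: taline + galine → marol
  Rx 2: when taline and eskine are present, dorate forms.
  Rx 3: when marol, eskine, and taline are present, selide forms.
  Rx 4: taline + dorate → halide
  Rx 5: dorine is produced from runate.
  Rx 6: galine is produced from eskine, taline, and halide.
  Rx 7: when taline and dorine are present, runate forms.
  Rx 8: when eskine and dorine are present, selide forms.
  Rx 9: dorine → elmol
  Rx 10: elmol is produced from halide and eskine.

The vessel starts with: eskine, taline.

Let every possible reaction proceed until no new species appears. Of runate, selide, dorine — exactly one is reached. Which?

taline and eskine present → dorate forms (Rx 2).
taline and dorate present → halide forms (Rx 4).
eskine, taline, and halide present → galine forms (Rx 6).
taline and galine present → marol forms (Rx 1).
marol, eskine, and taline present → selide forms (Rx 3).
dorine would need runate (Rx 5), but runate never forms. runate would need taline and dorine (Rx 7), but dorine never forms.

selide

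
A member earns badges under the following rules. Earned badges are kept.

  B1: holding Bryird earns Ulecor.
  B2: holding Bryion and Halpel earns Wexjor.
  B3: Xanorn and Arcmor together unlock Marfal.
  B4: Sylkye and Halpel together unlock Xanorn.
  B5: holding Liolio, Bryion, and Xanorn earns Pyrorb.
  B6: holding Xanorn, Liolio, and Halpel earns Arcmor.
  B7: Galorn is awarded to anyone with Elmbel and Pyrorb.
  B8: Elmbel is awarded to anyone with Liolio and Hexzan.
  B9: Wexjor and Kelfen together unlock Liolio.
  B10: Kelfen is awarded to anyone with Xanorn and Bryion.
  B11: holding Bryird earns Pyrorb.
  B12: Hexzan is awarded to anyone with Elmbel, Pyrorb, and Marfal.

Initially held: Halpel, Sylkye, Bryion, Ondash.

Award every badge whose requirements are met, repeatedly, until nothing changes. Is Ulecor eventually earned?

Ulecor would need Bryird (B1), but Bryird is never earned.

No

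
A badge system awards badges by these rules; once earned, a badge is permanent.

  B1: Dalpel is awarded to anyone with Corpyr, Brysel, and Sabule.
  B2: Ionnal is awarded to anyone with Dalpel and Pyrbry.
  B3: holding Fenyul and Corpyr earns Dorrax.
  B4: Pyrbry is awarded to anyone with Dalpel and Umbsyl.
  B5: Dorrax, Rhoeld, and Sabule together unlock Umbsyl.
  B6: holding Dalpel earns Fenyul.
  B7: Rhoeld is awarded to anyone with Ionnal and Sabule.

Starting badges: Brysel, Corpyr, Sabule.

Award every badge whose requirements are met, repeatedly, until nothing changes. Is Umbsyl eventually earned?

Umbsyl would need Dorrax, Rhoeld, and Sabule (B5), but Rhoeld is never earned.

No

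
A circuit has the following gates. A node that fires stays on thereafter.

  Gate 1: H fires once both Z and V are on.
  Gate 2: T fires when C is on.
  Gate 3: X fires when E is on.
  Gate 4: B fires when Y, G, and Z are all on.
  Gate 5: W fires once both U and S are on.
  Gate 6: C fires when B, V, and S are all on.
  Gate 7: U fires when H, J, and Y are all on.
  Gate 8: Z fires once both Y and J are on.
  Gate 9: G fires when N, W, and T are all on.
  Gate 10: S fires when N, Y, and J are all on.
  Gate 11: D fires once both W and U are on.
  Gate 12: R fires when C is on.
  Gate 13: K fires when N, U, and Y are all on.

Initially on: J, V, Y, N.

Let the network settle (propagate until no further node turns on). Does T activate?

T would need C (Gate 2), but C never turns on.

No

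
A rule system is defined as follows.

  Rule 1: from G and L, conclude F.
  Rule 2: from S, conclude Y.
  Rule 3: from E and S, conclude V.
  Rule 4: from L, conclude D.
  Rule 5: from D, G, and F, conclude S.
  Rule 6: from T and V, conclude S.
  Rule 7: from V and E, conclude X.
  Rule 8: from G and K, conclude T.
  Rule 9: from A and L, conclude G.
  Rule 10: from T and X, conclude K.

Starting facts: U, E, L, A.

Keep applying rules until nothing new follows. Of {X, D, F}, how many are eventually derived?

3

From L, Rule 4 gives D.
From A and L, Rule 9 gives G.
From G and L, Rule 1 gives F.
From D, G, and F, Rule 5 gives S.
E and S hold, so V follows (Rule 3).
From V and E, Rule 7 gives X.
X: reached.
D: reached.
F: reached.
All 3 are reached.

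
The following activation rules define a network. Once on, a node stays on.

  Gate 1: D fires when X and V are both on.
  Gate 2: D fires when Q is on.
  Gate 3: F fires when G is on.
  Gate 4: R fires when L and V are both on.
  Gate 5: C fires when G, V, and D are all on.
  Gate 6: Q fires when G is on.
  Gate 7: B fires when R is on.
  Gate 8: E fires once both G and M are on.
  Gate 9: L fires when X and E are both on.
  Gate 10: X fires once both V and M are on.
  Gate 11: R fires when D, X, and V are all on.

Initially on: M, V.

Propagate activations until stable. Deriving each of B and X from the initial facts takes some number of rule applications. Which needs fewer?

X: Gate 10: V and M on → X on. [1 rule application]
B: Gate 10: V and M on → X on. X and V are on, so D fires (Gate 1). D, X, and V are on, so R fires (Gate 11). R is on, so B fires (Gate 7). [4 rule applications]
X needs fewer.

X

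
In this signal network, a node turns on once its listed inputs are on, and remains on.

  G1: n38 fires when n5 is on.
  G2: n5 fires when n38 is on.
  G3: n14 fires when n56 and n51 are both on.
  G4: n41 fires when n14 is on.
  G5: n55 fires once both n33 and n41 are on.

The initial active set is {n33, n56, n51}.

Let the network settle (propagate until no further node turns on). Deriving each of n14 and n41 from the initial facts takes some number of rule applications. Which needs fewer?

n14

n14: n56 and n51 are on, so n14 fires (G3). [1 rule application]
n41: n56 and n51 are on, so n14 fires (G3). G4: n14 on → n41 on. [2 rule applications]
n14 needs fewer.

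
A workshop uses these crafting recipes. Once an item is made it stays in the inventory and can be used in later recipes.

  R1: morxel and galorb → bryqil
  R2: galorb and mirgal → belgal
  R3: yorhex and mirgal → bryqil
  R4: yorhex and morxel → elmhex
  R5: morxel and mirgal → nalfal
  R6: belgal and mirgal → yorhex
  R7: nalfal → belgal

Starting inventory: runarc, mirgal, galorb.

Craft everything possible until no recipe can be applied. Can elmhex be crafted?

No

elmhex would need yorhex and morxel (R4), but morxel is never obtained.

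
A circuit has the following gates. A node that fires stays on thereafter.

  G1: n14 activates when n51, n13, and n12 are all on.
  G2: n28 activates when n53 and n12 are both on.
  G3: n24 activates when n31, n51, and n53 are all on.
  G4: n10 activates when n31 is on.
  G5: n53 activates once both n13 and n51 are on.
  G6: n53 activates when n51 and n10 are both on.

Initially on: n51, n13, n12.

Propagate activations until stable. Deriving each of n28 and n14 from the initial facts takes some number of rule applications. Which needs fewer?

n14: n51, n13, and n12 are on, so n14 activates (G1). [1 rule application]
n28: G5: n13 and n51 on → n53 on. G2: n53 and n12 on → n28 on. [2 rule applications]
n14 needs fewer.

n14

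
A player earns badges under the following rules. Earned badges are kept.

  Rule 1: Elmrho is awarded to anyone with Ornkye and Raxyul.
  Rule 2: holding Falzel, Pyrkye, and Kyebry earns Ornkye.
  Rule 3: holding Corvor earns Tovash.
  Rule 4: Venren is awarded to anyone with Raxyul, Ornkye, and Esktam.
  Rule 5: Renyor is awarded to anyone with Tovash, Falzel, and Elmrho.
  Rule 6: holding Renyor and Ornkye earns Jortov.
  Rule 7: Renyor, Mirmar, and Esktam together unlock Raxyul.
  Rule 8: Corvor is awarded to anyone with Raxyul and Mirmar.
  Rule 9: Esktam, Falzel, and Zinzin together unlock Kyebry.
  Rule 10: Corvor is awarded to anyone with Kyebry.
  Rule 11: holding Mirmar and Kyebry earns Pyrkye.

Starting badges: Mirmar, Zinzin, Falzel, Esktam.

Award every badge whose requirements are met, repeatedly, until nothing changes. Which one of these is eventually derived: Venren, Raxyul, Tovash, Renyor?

Tovash

With Esktam, Falzel, and Zinzin, Kyebry is earned (Rule 9).
With Kyebry, Corvor is earned (Rule 10).
With Corvor, Tovash is earned (Rule 3).
Raxyul would need Renyor, Mirmar, and Esktam (Rule 7), but Renyor is never earned. Renyor would need Tovash, Falzel, and Elmrho (Rule 5), but Elmrho is never earned. Venren would need Raxyul, Ornkye, and Esktam (Rule 4), but Raxyul is never earned.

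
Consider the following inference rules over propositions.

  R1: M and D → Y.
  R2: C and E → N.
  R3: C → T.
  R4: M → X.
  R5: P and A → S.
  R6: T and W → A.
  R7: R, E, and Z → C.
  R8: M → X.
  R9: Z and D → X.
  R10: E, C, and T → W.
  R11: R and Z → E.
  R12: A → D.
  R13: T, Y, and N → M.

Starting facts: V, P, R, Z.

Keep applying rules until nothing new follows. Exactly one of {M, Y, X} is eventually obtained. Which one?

X

R and Z hold, so E follows (R11).
R, E, and Z hold, so C follows (R7).
C holds, so T follows (R3).
E, C, and T hold, so W follows (R10).
T and W hold, so A follows (R6).
From A, R12 gives D.
Z and D hold, so X follows (R9).
M would need T, Y, and N (R13), but Y is never established. Y would need M and D (R1), but M is never established.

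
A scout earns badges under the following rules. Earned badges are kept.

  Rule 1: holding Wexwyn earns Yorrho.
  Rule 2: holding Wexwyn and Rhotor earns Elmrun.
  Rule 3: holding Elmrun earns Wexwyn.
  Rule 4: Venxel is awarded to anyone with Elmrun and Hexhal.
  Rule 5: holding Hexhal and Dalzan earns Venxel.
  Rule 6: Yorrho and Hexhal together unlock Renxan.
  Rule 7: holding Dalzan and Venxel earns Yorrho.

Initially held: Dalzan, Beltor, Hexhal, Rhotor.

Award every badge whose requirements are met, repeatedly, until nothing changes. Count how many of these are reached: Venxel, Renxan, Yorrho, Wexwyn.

With Hexhal and Dalzan, Venxel is earned (Rule 5).
With Dalzan and Venxel, Yorrho is earned (Rule 7).
With Yorrho and Hexhal, Renxan is earned (Rule 6).
Venxel: reached.
Renxan: reached.
Yorrho: reached.
Wexwyn would need Elmrun (Rule 3), but Elmrun is never earned.
Reached: Venxel, Renxan, and Yorrho — 3 of the 4.

3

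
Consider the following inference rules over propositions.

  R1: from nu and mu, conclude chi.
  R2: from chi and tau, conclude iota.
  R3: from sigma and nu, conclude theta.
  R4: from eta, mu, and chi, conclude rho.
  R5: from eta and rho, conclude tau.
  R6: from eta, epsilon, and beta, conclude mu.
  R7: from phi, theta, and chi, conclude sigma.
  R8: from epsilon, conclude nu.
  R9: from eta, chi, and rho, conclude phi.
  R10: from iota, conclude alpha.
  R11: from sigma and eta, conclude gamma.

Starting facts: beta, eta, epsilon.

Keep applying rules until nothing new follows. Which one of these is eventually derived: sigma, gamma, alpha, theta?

eta, epsilon, and beta hold, so mu follows (R6).
From epsilon, R8 gives nu.
From nu and mu, R1 gives chi.
From eta, mu, and chi, R4 gives rho.
From eta and rho, R5 gives tau.
From chi and tau, R2 gives iota.
iota holds, so alpha follows (R10).
sigma would need phi, theta, and chi (R7), but theta is never established. theta would need sigma and nu (R3), but sigma is never established. gamma would need sigma and eta (R11), but sigma is never established.

alpha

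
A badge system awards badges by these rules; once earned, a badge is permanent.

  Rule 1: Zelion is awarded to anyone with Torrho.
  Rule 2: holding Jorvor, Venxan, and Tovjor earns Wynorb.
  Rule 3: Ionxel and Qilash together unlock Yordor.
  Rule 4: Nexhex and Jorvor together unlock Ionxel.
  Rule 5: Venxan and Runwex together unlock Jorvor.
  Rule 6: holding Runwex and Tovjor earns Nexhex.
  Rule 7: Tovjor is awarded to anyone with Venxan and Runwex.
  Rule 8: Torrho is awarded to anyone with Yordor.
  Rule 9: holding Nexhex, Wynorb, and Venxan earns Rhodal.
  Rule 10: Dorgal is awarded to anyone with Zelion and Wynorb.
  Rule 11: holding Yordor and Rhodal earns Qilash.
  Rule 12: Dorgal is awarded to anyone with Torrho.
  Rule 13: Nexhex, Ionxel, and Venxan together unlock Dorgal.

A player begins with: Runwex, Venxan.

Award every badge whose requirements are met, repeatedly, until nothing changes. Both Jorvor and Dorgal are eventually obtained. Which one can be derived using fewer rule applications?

Jorvor

Jorvor: With Venxan and Runwex, Jorvor is earned (Rule 5). [1 rule application]
Dorgal: With Venxan and Runwex, Tovjor is earned (Rule 7). With Venxan and Runwex, Jorvor is earned (Rule 5). With Runwex and Tovjor, Nexhex is earned (Rule 6). With Nexhex and Jorvor, Ionxel is earned (Rule 4). With Nexhex, Ionxel, and Venxan, Dorgal is earned (Rule 13). [5 rule applications]
Jorvor needs fewer.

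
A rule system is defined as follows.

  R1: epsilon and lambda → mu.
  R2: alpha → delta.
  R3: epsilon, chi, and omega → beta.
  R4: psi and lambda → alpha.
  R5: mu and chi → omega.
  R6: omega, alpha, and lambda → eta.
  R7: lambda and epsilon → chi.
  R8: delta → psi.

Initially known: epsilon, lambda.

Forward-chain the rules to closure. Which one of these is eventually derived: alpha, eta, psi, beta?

lambda and epsilon hold, so chi follows (R7).
From epsilon and lambda, R1 gives mu.
From mu and chi, R5 gives omega.
epsilon, chi, and omega hold, so beta follows (R3).
alpha would need psi and lambda (R4), but psi is never established. psi would need delta (R8), but delta is never established. eta would need omega, alpha, and lambda (R6), but alpha is never established.

beta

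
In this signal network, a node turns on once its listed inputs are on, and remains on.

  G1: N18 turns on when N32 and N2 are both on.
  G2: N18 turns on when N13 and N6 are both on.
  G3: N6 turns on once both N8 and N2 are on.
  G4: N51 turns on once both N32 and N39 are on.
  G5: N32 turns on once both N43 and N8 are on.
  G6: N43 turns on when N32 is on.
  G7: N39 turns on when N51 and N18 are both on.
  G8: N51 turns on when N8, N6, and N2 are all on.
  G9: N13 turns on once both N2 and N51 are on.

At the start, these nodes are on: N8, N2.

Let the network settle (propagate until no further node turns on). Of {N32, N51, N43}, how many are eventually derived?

1

G3: N8 and N2 on → N6 on.
G8: N8, N6, and N2 on → N51 on.
N32 would need N43 and N8 (G5), but N43 never turns on.
N51: reached.
N43 would need N32 (G6), but N32 never turns on.
Reached: N51 — 1 of the 3.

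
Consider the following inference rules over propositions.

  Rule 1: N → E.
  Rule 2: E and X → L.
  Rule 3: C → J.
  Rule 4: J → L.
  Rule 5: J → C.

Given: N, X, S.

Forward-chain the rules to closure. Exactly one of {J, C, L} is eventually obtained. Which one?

L

N holds, so E follows (Rule 1).
From E and X, Rule 2 gives L.
C would need J (Rule 5), but J is never established. J would need C (Rule 3), but C is never established.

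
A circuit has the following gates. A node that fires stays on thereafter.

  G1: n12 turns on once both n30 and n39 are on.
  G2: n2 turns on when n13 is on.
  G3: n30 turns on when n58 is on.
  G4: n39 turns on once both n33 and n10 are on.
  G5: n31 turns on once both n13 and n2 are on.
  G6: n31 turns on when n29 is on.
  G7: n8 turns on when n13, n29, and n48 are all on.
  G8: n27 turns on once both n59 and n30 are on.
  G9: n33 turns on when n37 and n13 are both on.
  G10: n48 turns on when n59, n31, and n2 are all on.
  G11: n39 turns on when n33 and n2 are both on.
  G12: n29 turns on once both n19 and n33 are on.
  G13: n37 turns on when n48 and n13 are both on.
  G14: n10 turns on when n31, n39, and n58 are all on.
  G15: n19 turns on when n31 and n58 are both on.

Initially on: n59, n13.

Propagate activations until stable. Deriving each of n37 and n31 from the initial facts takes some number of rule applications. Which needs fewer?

n31: n13 is on, so n2 turns on (G2). G5: n13 and n2 on → n31 on. [2 rule applications]
n37: G2: n13 on → n2 on. n13 and n2 are on, so n31 turns on (G5). n59, n31, and n2 are on, so n48 turns on (G10). G13: n48 and n13 on → n37 on. [4 rule applications]
n31 needs fewer.

n31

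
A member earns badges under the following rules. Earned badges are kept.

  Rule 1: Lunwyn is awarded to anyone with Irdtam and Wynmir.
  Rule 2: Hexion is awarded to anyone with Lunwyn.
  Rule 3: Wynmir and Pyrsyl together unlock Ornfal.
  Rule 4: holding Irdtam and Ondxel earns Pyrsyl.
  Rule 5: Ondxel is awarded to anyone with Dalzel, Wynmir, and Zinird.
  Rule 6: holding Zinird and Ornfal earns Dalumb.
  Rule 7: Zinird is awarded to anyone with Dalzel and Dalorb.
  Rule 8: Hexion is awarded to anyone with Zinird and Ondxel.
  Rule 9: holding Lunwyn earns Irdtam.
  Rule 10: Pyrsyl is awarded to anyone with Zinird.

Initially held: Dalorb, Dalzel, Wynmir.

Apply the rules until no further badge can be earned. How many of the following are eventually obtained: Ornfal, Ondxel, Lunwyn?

With Dalzel and Dalorb, Zinird is earned (Rule 7).
With Dalzel, Wynmir, and Zinird, Ondxel is earned (Rule 5).
With Zinird, Pyrsyl is earned (Rule 10).
With Wynmir and Pyrsyl, Ornfal is earned (Rule 3).
Ornfal: reached.
Ondxel: reached.
Lunwyn would need Irdtam and Wynmir (Rule 1), but Irdtam is never earned.
Reached: Ornfal and Ondxel — 2 of the 3.

2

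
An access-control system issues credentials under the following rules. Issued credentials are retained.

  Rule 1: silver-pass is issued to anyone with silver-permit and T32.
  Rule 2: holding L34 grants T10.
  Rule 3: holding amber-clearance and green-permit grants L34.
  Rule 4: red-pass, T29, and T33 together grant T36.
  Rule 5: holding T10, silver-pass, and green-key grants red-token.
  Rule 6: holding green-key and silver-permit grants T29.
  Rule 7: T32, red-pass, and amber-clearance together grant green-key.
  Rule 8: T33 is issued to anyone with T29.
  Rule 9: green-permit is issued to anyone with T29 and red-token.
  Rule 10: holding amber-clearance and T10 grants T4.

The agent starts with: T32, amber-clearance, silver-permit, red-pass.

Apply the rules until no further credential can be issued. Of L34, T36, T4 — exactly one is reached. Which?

T36

Holding T32, red-pass, and amber-clearance grants green-key (Rule 7).
Holding green-key and silver-permit grants T29 (Rule 6).
Holding T29 grants T33 (Rule 8).
Holding red-pass, T29, and T33 grants T36 (Rule 4).
L34 would need amber-clearance and green-permit (Rule 3), but green-permit is never granted. T4 would need amber-clearance and T10 (Rule 10), but T10 is never granted.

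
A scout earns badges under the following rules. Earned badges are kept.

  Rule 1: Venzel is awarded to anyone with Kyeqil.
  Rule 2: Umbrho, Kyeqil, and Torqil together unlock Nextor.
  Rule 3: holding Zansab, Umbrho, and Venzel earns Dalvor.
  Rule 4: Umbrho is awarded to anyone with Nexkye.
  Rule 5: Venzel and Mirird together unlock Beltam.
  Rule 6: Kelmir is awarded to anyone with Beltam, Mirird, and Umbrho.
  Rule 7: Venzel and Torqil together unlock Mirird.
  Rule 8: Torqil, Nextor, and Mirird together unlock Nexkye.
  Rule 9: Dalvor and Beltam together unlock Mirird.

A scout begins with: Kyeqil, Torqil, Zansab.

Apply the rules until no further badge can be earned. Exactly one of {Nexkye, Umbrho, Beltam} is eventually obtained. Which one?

Beltam

With Kyeqil, Venzel is earned (Rule 1).
With Venzel and Torqil, Mirird is earned (Rule 7).
With Venzel and Mirird, Beltam is earned (Rule 5).
Nexkye would need Torqil, Nextor, and Mirird (Rule 8), but Nextor is never earned. Umbrho would need Nexkye (Rule 4), but Nexkye is never earned.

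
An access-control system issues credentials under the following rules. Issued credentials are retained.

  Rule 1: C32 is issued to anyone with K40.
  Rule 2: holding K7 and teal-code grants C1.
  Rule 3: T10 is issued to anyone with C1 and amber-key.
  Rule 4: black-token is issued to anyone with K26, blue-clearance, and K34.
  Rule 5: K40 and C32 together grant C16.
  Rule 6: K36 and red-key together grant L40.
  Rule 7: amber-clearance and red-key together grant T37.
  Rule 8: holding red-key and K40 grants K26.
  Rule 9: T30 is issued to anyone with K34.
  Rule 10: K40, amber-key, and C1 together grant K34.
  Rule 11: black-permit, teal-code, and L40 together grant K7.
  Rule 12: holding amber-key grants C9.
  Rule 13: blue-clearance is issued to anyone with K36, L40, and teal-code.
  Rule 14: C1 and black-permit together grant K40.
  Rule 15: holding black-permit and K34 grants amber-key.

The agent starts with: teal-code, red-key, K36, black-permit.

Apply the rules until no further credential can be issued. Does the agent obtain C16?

Holding K36 and red-key grants L40 (Rule 6).
Holding black-permit, teal-code, and L40 grants K7 (Rule 11).
Holding K7 and teal-code grants C1 (Rule 2).
Holding C1 and black-permit grants K40 (Rule 14).
Holding K40 grants C32 (Rule 1).
Holding K40 and C32 grants C16 (Rule 5).

Yes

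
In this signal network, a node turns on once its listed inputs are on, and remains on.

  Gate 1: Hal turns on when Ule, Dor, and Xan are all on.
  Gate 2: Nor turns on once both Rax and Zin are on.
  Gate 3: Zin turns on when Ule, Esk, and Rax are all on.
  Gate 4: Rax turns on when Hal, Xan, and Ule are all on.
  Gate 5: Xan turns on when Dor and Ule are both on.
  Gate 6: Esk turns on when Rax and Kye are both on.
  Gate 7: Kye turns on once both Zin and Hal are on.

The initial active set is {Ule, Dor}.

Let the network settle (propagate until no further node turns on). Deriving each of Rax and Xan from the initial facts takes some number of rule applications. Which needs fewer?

Xan

Xan: Dor and Ule are on, so Xan turns on (Gate 5). [1 rule application]
Rax: Dor and Ule are on, so Xan turns on (Gate 5). Gate 1: Ule, Dor, and Xan on → Hal on. Gate 4: Hal, Xan, and Ule on → Rax on. [3 rule applications]
Xan needs fewer.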